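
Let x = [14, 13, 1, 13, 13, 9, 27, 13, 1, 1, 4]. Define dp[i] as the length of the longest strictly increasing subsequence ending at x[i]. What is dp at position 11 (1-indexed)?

dp[i] = 1 + max{dp[j] : j<i, x[j]<x[i]} (or 1 if no such j):
i:      1  2  3  4  5  6  7  8  9 10 11
x[i]:  14 13  1 13 13  9 27 13  1  1  4
dp:     1  1  1  2  2  2  3  3  1  1  2
At index 11 the value is 2.

2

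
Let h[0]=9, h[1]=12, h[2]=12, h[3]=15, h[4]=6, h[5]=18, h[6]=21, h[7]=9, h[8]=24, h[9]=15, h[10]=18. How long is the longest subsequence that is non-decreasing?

7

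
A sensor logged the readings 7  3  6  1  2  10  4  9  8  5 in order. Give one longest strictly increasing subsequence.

1, 2, 4, 9

Patience tails give the LIS length; then backtrack through the dp parents:
7 → extends → [7]
3 → replaces 7 → [3]
6 → extends → [3, 6]
1 → replaces 3 → [1, 6]
2 → replaces 6 → [1, 2]
10 → extends → [1, 2, 10]
4 → replaces 10 → [1, 2, 4]
9 → extends → [1, 2, 4, 9]
8 → replaces 9 → [1, 2, 4, 8]
5 → replaces 8 → [1, 2, 4, 5]
Length 4; one witness is 1, 2, 4, 9.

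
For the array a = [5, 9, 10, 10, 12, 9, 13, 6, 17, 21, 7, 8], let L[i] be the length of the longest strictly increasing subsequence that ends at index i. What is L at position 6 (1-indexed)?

2

dp[i] = 1 + max{dp[j] : j<i, a[j]<a[i]} (or 1 if no such j):
i:      1  2  3  4  5  6  7  8  9 10 11 12
a[i]:   5  9 10 10 12  9 13  6 17 21  7  8
dp:     1  2  3  3  4  2  5  2  6  7  3  4
At index 6 the value is 2.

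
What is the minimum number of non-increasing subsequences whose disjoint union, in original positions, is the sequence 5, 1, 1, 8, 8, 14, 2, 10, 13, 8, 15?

5

Place each on the leftmost legal pile:
5 → new pile 1 (tops now [5])
1 → pile 1 (tops now [1])
1 → pile 1 (tops now [1])
8 → new pile 2 (tops now [1, 8])
8 → pile 2 (tops now [1, 8])
14 → new pile 3 (tops now [1, 8, 14])
2 → pile 2 (tops now [1, 2, 14])
10 → pile 3 (tops now [1, 2, 10])
13 → new pile 4 (tops now [1, 2, 10, 13])
8 → pile 3 (tops now [1, 2, 8, 13])
15 → new pile 5 (tops now [1, 2, 8, 13, 15])
Five piles.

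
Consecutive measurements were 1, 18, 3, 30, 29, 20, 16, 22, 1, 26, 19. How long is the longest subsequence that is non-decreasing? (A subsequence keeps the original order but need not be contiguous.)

5

Track the smallest tail for each achievable length (allowing ties):
1 → extends → [1]
18 → extends → [1, 18]
3 → replaces 18 → [1, 3]
30 → extends → [1, 3, 30]
29 → replaces 30 → [1, 3, 29]
20 → replaces 29 → [1, 3, 20]
16 → replaces 20 → [1, 3, 16]
22 → extends → [1, 3, 16, 22]
1 → replaces 3 → [1, 1, 16, 22]
26 → extends → [1, 1, 16, 22, 26]
19 → replaces 22 → [1, 1, 16, 19, 26]
Five tails, so the longest non-decreasing subsequence has length 5 (e.g. 1, 18, 20, 22, 26).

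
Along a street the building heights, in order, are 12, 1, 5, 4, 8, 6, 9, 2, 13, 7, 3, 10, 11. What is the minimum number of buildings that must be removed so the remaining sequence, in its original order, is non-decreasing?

7

Fewest deletions = n − (longest non-decreasing subsequence).
i:      1  2  3  4  5  6  7  8  9 10 11 12 13
a[i]:  12  1  5  4  8  6  9  2 13  7  3 10 11
dp:     1  1  2  2  3  3  4  2  5  4  3  5  6
max dp = 6, so deletions = 13 − 6 = 7.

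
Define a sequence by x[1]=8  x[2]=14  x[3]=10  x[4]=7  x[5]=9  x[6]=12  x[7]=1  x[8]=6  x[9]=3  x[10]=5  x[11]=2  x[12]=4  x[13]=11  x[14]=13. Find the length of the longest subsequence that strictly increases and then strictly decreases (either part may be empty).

7

inc[i] = longest strictly increasing subsequence ending at i; dec[i] = longest strictly decreasing subsequence starting at i:
i:      1  2  3  4  5  6  7  8  9 10 11 12 13 14
x[i]:   8 14 10  7  9 12  1  6  3  5  2  4 11 13
inc:    1  2  2  1  2  3  1  2  2  3  2  3  4  5
dec:    5  6  5  4  4  4  1  3  2  2  1  1  1  1
Best peak at i=2 (value 14): inc=2, dec=6, length 2+6−1 = 7.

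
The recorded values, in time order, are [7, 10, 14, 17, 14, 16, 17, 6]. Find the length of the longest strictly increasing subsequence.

5

Track the smallest tail for each achievable length (strict):
7 → extends → [7]
10 → extends → [7, 10]
14 → extends → [7, 10, 14]
17 → extends → [7, 10, 14, 17]
14 → already a tail → [7, 10, 14, 17]
16 → replaces 17 → [7, 10, 14, 16]
17 → extends → [7, 10, 14, 16, 17]
6 → replaces 7 → [6, 10, 14, 16, 17]
Five tails, so the longest strictly increasing subsequence has length 5 (e.g. 7, 10, 14, 16, 17).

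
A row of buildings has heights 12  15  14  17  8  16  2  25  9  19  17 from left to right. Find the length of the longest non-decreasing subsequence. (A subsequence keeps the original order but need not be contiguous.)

4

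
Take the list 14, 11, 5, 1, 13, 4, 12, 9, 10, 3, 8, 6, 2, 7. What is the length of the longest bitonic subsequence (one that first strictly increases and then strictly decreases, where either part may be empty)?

7

inc[i] = longest strictly increasing subsequence ending at i; dec[i] = longest strictly decreasing subsequence starting at i:
i:      1  2  3  4  5  6  7  8  9 10 11 12 13 14
a[i]:  14 11  5  1 13  4 12  9 10  3  8  6  2  7
inc:    1  1  1  1  2  2  3  3  4  2  3  3  2  4
dec:    7  5  4  1  6  3  5  4  4  2  3  2  1  1
Best peak at i=1 (value 14): inc=1, dec=7, length 1+7−1 = 7.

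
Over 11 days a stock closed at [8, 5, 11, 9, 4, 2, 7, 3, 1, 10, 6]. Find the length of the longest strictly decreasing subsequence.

Negate each value so 'decreasing' becomes 'increasing', then run patience tails on the negated sequence:
-8 → extends → [-8]
-5 → extends → [-8, -5]
-11 → replaces -8 → [-11, -5]
-9 → replaces -5 → [-11, -9]
-4 → extends → [-11, -9, -4]
-2 → extends → [-11, -9, -4, -2]
-7 → replaces -4 → [-11, -9, -7, -2]
-3 → replaces -2 → [-11, -9, -7, -3]
-1 → extends → [-11, -9, -7, -3, -1]
-10 → replaces -9 → [-11, -10, -7, -3, -1]
-6 → replaces -3 → [-11, -10, -7, -6, -1]
Five tails, so the longest strictly decreasing subsequence of the original has length 5.

5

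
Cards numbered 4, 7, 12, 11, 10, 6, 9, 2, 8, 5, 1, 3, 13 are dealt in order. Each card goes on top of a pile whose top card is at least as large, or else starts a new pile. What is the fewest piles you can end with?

Place each on the leftmost legal pile:
4 → new pile 1 (tops now [4])
7 → new pile 2 (tops now [4, 7])
12 → new pile 3 (tops now [4, 7, 12])
11 → pile 3 (tops now [4, 7, 11])
10 → pile 3 (tops now [4, 7, 10])
6 → pile 2 (tops now [4, 6, 10])
9 → pile 3 (tops now [4, 6, 9])
2 → pile 1 (tops now [2, 6, 9])
8 → pile 3 (tops now [2, 6, 8])
5 → pile 2 (tops now [2, 5, 8])
1 → pile 1 (tops now [1, 5, 8])
3 → pile 2 (tops now [1, 3, 8])
13 → new pile 4 (tops now [1, 3, 8, 13])
Four piles.

4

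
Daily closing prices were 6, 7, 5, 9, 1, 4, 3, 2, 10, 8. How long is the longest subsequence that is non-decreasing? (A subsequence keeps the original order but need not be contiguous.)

Let dp[i] be the length of the longest such subsequence ending at index i:
i:      1  2  3  4  5  6  7  8  9 10
a[i]:   6  7  5  9  1  4  3  2 10  8
dp:     1  2  1  3  1  2  2  2  4  3
Maximum dp value is 4.

4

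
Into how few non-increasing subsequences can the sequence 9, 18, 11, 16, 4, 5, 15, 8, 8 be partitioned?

3

Place each on the leftmost legal pile:
9 → new pile 1 (tops now [9])
18 → new pile 2 (tops now [9, 18])
11 → pile 2 (tops now [9, 11])
16 → new pile 3 (tops now [9, 11, 16])
4 → pile 1 (tops now [4, 11, 16])
5 → pile 2 (tops now [4, 5, 16])
15 → pile 3 (tops now [4, 5, 15])
8 → pile 3 (tops now [4, 5, 8])
8 → pile 3 (tops now [4, 5, 8])
Three piles.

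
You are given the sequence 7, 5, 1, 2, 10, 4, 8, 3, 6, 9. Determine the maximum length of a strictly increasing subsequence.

5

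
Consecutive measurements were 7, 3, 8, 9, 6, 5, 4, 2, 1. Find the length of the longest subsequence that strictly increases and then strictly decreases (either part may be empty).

inc[i] = longest strictly increasing subsequence ending at i; dec[i] = longest strictly decreasing subsequence starting at i:
i:     1 2 3 4 5 6 7 8 9
a[i]:  7 3 8 9 6 5 4 2 1
inc:   1 1 2 3 2 2 2 1 1
dec:   6 3 6 6 5 4 3 2 1
Best peak at i=4 (value 9): inc=3, dec=6, length 3+6−1 = 8.

8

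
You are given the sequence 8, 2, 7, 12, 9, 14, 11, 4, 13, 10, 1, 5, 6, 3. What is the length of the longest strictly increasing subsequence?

Let dp[i] be the length of the longest such subsequence ending at index i:
i:      1  2  3  4  5  6  7  8  9 10 11 12 13 14
a[i]:   8  2  7 12  9 14 11  4 13 10  1  5  6  3
dp:     1  1  2  3  3  4  4  2  5  4  1  3  4  2
Maximum dp value is 5.

5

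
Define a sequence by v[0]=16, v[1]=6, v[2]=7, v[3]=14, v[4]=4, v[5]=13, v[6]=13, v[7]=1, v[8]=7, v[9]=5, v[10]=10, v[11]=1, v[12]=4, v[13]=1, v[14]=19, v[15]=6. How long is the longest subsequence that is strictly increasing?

4

Let dp[i] be the length of the longest such subsequence ending at index i:
i:      0  1  2  3  4  5  6  7  8  9 10 11 12 13 14 15
v[i]:  16  6  7 14  4 13 13  1  7  5 10  1  4  1 19  6
dp:     1  1  2  3  1  3  3  1  2  2  3  1  2  1  4  3
Maximum dp value is 4.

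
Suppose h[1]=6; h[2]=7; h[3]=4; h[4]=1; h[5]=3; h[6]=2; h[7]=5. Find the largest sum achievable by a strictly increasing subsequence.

Let S[i] be the best sum of a strictly increasing subsequence ending at i:
i:      1  2  3  4  5  6  7
h[i]:   6  7  4  1  3  2  5
S:      6 13  4  1  4  3  9
Maximum is 13 (e.g. 6 + 7).

13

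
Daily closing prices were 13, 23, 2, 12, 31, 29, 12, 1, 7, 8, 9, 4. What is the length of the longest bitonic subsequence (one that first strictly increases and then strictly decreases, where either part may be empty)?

inc[i] = longest strictly increasing subsequence ending at i; dec[i] = longest strictly decreasing subsequence starting at i:
i:      1  2  3  4  5  6  7  8  9 10 11 12
a[i]:  13 23  2 12 31 29 12  1  7  8  9  4
inc:    1  2  1  2  3  3  2  1  2  3  4  2
dec:    4  4  2  3  5  4  3  1  2  2  2  1
Best peak at i=5 (value 31): inc=3, dec=5, length 3+5−1 = 7.

7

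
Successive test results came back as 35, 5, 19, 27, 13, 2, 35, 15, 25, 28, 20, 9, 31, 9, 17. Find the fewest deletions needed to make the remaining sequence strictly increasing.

Fewest deletions = n − (longest strictly increasing subsequence).
i:      1  2  3  4  5  6  7  8  9 10 11 12 13 14 15
a[i]:  35  5 19 27 13  2 35 15 25 28 20  9 31  9 17
dp:     1  1  2  3  2  1  4  3  4  5  4  2  6  2  4
max dp = 6, so deletions = 15 − 6 = 9.

9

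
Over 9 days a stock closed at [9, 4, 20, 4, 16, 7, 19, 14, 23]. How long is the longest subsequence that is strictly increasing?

4

Track the smallest tail for each achievable length (strict):
9 → extends → [9]
4 → replaces 9 → [4]
20 → extends → [4, 20]
4 → already a tail → [4, 20]
16 → replaces 20 → [4, 16]
7 → replaces 16 → [4, 7]
19 → extends → [4, 7, 19]
14 → replaces 19 → [4, 7, 14]
23 → extends → [4, 7, 14, 23]
Four tails, so the longest strictly increasing subsequence has length 4 (e.g. 9, 16, 19, 23).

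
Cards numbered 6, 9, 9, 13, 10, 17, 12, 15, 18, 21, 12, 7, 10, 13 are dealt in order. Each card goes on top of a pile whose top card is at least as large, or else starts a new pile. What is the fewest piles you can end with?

7

Place each on the leftmost legal pile:
6 → new pile 1 (tops now [6])
9 → new pile 2 (tops now [6, 9])
9 → pile 2 (tops now [6, 9])
13 → new pile 3 (tops now [6, 9, 13])
10 → pile 3 (tops now [6, 9, 10])
17 → new pile 4 (tops now [6, 9, 10, 17])
12 → pile 4 (tops now [6, 9, 10, 12])
15 → new pile 5 (tops now [6, 9, 10, 12, 15])
18 → new pile 6 (tops now [6, 9, 10, 12, 15, 18])
21 → new pile 7 (tops now [6, 9, 10, 12, 15, 18, 21])
12 → pile 4 (tops now [6, 9, 10, 12, 15, 18, 21])
7 → pile 2 (tops now [6, 7, 10, 12, 15, 18, 21])
10 → pile 3 (tops now [6, 7, 10, 12, 15, 18, 21])
13 → pile 5 (tops now [6, 7, 10, 12, 13, 18, 21])
Seven piles.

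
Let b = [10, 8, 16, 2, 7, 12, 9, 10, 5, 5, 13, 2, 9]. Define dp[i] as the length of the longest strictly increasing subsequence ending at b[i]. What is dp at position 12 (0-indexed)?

3

dp[i] = 1 + max{dp[j] : j<i, b[j]<b[i]} (or 1 if no such j):
i:      0  1  2  3  4  5  6  7  8  9 10 11 12
b[i]:  10  8 16  2  7 12  9 10  5  5 13  2  9
dp:     1  1  2  1  2  3  3  4  2  2  5  1  3
At index 12 the value is 3.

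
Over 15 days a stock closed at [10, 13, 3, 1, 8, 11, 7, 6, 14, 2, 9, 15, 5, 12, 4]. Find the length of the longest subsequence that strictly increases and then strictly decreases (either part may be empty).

inc[i] = longest strictly increasing subsequence ending at i; dec[i] = longest strictly decreasing subsequence starting at i:
i:      1  2  3  4  5  6  7  8  9 10 11 12 13 14 15
a[i]:  10 13  3  1  8 11  7  6 14  2  9 15  5 12  4
inc:    1  2  1  1  2  3  2  2  4  2  3  5  3  4  3
dec:    6  6  2  1  5  5  4  3  4  1  3  3  2  2  1
Best peak at i=2 (value 13): inc=2, dec=6, length 2+6−1 = 7.

7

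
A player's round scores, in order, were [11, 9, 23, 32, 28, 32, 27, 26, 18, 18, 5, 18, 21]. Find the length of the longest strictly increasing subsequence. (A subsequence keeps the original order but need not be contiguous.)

4

Let dp[i] be the length of the longest such subsequence ending at index i:
i:      1  2  3  4  5  6  7  8  9 10 11 12 13
a[i]:  11  9 23 32 28 32 27 26 18 18  5 18 21
dp:     1  1  2  3  3  4  3  3  2  2  1  2  3
Maximum dp value is 4.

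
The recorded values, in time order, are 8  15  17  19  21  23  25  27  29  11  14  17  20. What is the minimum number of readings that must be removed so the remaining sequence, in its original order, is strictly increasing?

4

Fewest deletions = n − (longest strictly increasing subsequence).
i:      1  2  3  4  5  6  7  8  9 10 11 12 13
a[i]:   8 15 17 19 21 23 25 27 29 11 14 17 20
dp:     1  2  3  4  5  6  7  8  9  2  3  4  5
max dp = 9, so deletions = 13 − 9 = 4.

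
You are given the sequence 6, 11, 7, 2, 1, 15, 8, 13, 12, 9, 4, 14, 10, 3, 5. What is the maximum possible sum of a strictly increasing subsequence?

48

Let S[i] be the best sum of a strictly increasing subsequence ending at i:
i:      1  2  3  4  5  6  7  8  9 10 11 12 13 14 15
a[i]:   6 11  7  2  1 15  8 13 12  9  4 14 10  3  5
S:      6 17 13  2  1 32 21 34 33 30  6 48 40  5 11
Maximum is 48 (e.g. 6 + 7 + 8 + 13 + 14).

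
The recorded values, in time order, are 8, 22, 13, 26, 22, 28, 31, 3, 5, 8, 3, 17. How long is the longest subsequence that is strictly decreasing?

4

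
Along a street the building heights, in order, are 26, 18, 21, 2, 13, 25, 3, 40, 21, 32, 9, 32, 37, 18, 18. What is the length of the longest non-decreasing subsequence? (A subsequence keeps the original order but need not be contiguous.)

6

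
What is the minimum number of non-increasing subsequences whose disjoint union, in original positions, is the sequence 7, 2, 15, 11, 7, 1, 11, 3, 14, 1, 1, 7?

Place each on the leftmost legal pile:
7 → new pile 1 (tops now [7])
2 → pile 1 (tops now [2])
15 → new pile 2 (tops now [2, 15])
11 → pile 2 (tops now [2, 11])
7 → pile 2 (tops now [2, 7])
1 → pile 1 (tops now [1, 7])
11 → new pile 3 (tops now [1, 7, 11])
3 → pile 2 (tops now [1, 3, 11])
14 → new pile 4 (tops now [1, 3, 11, 14])
1 → pile 1 (tops now [1, 3, 11, 14])
1 → pile 1 (tops now [1, 3, 11, 14])
7 → pile 3 (tops now [1, 3, 7, 14])
Four piles.

4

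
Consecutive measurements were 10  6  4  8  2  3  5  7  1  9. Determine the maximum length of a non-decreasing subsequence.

Let dp[i] be the length of the longest such subsequence ending at index i:
i:      1  2  3  4  5  6  7  8  9 10
a[i]:  10  6  4  8  2  3  5  7  1  9
dp:     1  1  1  2  1  2  3  4  1  5
Maximum dp value is 5.

5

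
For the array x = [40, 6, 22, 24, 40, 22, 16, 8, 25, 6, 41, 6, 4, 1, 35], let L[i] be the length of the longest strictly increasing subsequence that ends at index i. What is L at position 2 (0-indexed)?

dp[i] = 1 + max{dp[j] : j<i, x[j]<x[i]} (or 1 if no such j):
i:      0  1  2  3  4  5  6  7  8  9 10 11 12 13 14
x[i]:  40  6 22 24 40 22 16  8 25  6 41  6  4  1 35
dp:     1  1  2  3  4  2  2  2  4  1  5  1  1  1  5
At index 2 the value is 2.

2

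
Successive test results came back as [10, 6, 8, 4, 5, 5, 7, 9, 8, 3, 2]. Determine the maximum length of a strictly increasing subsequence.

4

Let dp[i] be the length of the longest such subsequence ending at index i:
i:      1  2  3  4  5  6  7  8  9 10 11
a[i]:  10  6  8  4  5  5  7  9  8  3  2
dp:     1  1  2  1  2  2  3  4  4  1  1
Maximum dp value is 4.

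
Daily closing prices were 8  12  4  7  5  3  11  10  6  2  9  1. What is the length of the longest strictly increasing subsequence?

4

Track the smallest tail for each achievable length (strict):
8 → extends → [8]
12 → extends → [8, 12]
4 → replaces 8 → [4, 12]
7 → replaces 12 → [4, 7]
5 → replaces 7 → [4, 5]
3 → replaces 4 → [3, 5]
11 → extends → [3, 5, 11]
10 → replaces 11 → [3, 5, 10]
6 → replaces 10 → [3, 5, 6]
2 → replaces 3 → [2, 5, 6]
9 → extends → [2, 5, 6, 9]
1 → replaces 2 → [1, 5, 6, 9]
Four tails, so the longest strictly increasing subsequence has length 4 (e.g. 4, 5, 6, 9).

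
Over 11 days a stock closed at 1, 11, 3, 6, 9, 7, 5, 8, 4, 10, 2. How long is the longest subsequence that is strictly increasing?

Track the smallest tail for each achievable length (strict):
1 → extends → [1]
11 → extends → [1, 11]
3 → replaces 11 → [1, 3]
6 → extends → [1, 3, 6]
9 → extends → [1, 3, 6, 9]
7 → replaces 9 → [1, 3, 6, 7]
5 → replaces 6 → [1, 3, 5, 7]
8 → extends → [1, 3, 5, 7, 8]
4 → replaces 5 → [1, 3, 4, 7, 8]
10 → extends → [1, 3, 4, 7, 8, 10]
2 → replaces 3 → [1, 2, 4, 7, 8, 10]
Six tails, so the longest strictly increasing subsequence has length 6 (e.g. 1, 3, 6, 7, 8, 10).

6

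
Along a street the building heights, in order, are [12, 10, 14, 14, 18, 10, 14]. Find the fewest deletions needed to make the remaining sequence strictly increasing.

Fewest deletions = n − (longest strictly increasing subsequence).
i:      1  2  3  4  5  6  7
a[i]:  12 10 14 14 18 10 14
dp:     1  1  2  2  3  1  2
max dp = 3, so deletions = 7 − 3 = 4.

4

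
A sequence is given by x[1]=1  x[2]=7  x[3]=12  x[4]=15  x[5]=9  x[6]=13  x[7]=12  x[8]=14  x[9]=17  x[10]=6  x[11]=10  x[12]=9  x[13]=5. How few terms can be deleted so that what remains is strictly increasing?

Fewest deletions = n − (longest strictly increasing subsequence).
i:      1  2  3  4  5  6  7  8  9 10 11 12 13
x[i]:   1  7 12 15  9 13 12 14 17  6 10  9  5
dp:     1  2  3  4  3  4  4  5  6  2  4  3  2
max dp = 6, so deletions = 13 − 6 = 7.

7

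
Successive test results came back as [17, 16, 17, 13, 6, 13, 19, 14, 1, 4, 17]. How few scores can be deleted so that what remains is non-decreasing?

Fewest deletions = n − (longest non-decreasing subsequence).
Patience tails:
17 → extends → [17]
16 → replaces 17 → [16]
17 → extends → [16, 17]
13 → replaces 16 → [13, 17]
6 → replaces 13 → [6, 17]
13 → replaces 17 → [6, 13]
19 → extends → [6, 13, 19]
14 → replaces 19 → [6, 13, 14]
1 → replaces 6 → [1, 13, 14]
4 → replaces 13 → [1, 4, 14]
17 → extends → [1, 4, 14, 17]
Longest non-decreasing subsequence has length 4, so deletions = 11 − 4 = 7.

7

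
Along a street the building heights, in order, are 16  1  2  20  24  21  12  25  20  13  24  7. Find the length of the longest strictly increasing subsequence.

5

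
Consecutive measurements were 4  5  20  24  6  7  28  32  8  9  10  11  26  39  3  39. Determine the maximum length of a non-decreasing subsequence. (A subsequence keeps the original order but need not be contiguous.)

Track the smallest tail for each achievable length (allowing ties):
4 → extends → [4]
5 → extends → [4, 5]
20 → extends → [4, 5, 20]
24 → extends → [4, 5, 20, 24]
6 → replaces 20 → [4, 5, 6, 24]
7 → replaces 24 → [4, 5, 6, 7]
28 → extends → [4, 5, 6, 7, 28]
32 → extends → [4, 5, 6, 7, 28, 32]
8 → replaces 28 → [4, 5, 6, 7, 8, 32]
9 → replaces 32 → [4, 5, 6, 7, 8, 9]
10 → extends → [4, 5, 6, 7, 8, 9, 10]
11 → extends → [4, 5, 6, 7, 8, 9, 10, 11]
26 → extends → [4, 5, 6, 7, 8, 9, 10, 11, 26]
39 → extends → [4, 5, 6, 7, 8, 9, 10, 11, 26, 39]
3 → replaces 4 → [3, 5, 6, 7, 8, 9, 10, 11, 26, 39]
39 → extends → [3, 5, 6, 7, 8, 9, 10, 11, 26, 39, 39]
Eleven tails, so the longest non-decreasing subsequence has length 11 (e.g. 4, 5, 6, 7, 8, 9, 10, 11, 26, 39, 39).

11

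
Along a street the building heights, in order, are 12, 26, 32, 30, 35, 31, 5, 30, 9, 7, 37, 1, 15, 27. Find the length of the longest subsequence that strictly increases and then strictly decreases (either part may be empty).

9

inc[i] = longest strictly increasing subsequence ending at i; dec[i] = longest strictly decreasing subsequence starting at i:
i:      1  2  3  4  5  6  7  8  9 10 11 12 13 14
a[i]:  12 26 32 30 35 31  5 30  9  7 37  1 15 27
inc:    1  2  3  3  4  4  1  3  2  2  5  1  3  4
dec:    4  4  6  4  6  5  2  4  3  2  2  1  1  1
Best peak at i=5 (value 35): inc=4, dec=6, length 4+6−1 = 9.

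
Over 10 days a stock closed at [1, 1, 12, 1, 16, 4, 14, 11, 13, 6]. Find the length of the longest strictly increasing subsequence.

4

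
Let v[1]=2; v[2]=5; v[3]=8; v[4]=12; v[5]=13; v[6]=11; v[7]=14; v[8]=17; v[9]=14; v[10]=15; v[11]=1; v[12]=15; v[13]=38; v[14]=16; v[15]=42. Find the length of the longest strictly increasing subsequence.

9

Let dp[i] be the length of the longest such subsequence ending at index i:
i:      1  2  3  4  5  6  7  8  9 10 11 12 13 14 15
v[i]:   2  5  8 12 13 11 14 17 14 15  1 15 38 16 42
dp:     1  2  3  4  5  4  6  7  6  7  1  7  8  8  9
Maximum dp value is 9.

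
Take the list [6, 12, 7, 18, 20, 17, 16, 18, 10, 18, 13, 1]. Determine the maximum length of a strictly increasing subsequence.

Track the smallest tail for each achievable length (strict):
6 → extends → [6]
12 → extends → [6, 12]
7 → replaces 12 → [6, 7]
18 → extends → [6, 7, 18]
20 → extends → [6, 7, 18, 20]
17 → replaces 18 → [6, 7, 17, 20]
16 → replaces 17 → [6, 7, 16, 20]
18 → replaces 20 → [6, 7, 16, 18]
10 → replaces 16 → [6, 7, 10, 18]
18 → already a tail → [6, 7, 10, 18]
13 → replaces 18 → [6, 7, 10, 13]
1 → replaces 6 → [1, 7, 10, 13]
Four tails, so the longest strictly increasing subsequence has length 4 (e.g. 6, 12, 18, 20).

4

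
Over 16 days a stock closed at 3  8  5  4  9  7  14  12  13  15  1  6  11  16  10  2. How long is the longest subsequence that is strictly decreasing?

5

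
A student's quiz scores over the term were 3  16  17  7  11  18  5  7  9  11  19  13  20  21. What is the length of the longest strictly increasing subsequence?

Track the smallest tail for each achievable length (strict):
3 → extends → [3]
16 → extends → [3, 16]
17 → extends → [3, 16, 17]
7 → replaces 16 → [3, 7, 17]
11 → replaces 17 → [3, 7, 11]
18 → extends → [3, 7, 11, 18]
5 → replaces 7 → [3, 5, 11, 18]
7 → replaces 11 → [3, 5, 7, 18]
9 → replaces 18 → [3, 5, 7, 9]
11 → extends → [3, 5, 7, 9, 11]
19 → extends → [3, 5, 7, 9, 11, 19]
13 → replaces 19 → [3, 5, 7, 9, 11, 13]
20 → extends → [3, 5, 7, 9, 11, 13, 20]
21 → extends → [3, 5, 7, 9, 11, 13, 20, 21]
Eight tails, so the longest strictly increasing subsequence has length 8 (e.g. 3, 5, 7, 9, 11, 19, 20, 21).

8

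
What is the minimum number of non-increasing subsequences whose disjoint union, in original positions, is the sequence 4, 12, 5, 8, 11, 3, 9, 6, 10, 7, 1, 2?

5

Place each on the leftmost legal pile:
4 → new pile 1 (tops now [4])
12 → new pile 2 (tops now [4, 12])
5 → pile 2 (tops now [4, 5])
8 → new pile 3 (tops now [4, 5, 8])
11 → new pile 4 (tops now [4, 5, 8, 11])
3 → pile 1 (tops now [3, 5, 8, 11])
9 → pile 4 (tops now [3, 5, 8, 9])
6 → pile 3 (tops now [3, 5, 6, 9])
10 → new pile 5 (tops now [3, 5, 6, 9, 10])
7 → pile 4 (tops now [3, 5, 6, 7, 10])
1 → pile 1 (tops now [1, 5, 6, 7, 10])
2 → pile 2 (tops now [1, 2, 6, 7, 10])
Five piles.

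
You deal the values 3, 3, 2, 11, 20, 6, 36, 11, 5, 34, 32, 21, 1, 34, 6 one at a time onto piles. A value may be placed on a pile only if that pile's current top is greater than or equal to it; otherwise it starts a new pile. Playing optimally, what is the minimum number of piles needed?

5

Place each on the leftmost legal pile:
3 → new pile 1 (tops now [3])
3 → pile 1 (tops now [3])
2 → pile 1 (tops now [2])
11 → new pile 2 (tops now [2, 11])
20 → new pile 3 (tops now [2, 11, 20])
6 → pile 2 (tops now [2, 6, 20])
36 → new pile 4 (tops now [2, 6, 20, 36])
11 → pile 3 (tops now [2, 6, 11, 36])
5 → pile 2 (tops now [2, 5, 11, 36])
34 → pile 4 (tops now [2, 5, 11, 34])
32 → pile 4 (tops now [2, 5, 11, 32])
21 → pile 4 (tops now [2, 5, 11, 21])
1 → pile 1 (tops now [1, 5, 11, 21])
34 → new pile 5 (tops now [1, 5, 11, 21, 34])
6 → pile 3 (tops now [1, 5, 6, 21, 34])
Five piles.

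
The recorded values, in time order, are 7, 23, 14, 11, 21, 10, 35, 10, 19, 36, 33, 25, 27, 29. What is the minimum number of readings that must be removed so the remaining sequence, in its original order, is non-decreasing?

7

Fewest deletions = n − (longest non-decreasing subsequence).
i:      1  2  3  4  5  6  7  8  9 10 11 12 13 14
a[i]:   7 23 14 11 21 10 35 10 19 36 33 25 27 29
dp:     1  2  2  2  3  2  4  3  4  5  5  5  6  7
max dp = 7, so deletions = 14 − 7 = 7.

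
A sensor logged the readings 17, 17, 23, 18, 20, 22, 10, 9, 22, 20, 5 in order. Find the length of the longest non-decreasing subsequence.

Let dp[i] be the length of the longest such subsequence ending at index i:
i:      1  2  3  4  5  6  7  8  9 10 11
a[i]:  17 17 23 18 20 22 10  9 22 20  5
dp:     1  2  3  3  4  5  1  1  6  5  1
Maximum dp value is 6.

6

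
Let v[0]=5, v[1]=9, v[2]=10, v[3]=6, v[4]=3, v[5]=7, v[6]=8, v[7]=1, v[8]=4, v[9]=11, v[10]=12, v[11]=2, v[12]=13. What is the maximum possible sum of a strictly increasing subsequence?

62

Let S[i] be the best sum of a strictly increasing subsequence ending at i:
i:      0  1  2  3  4  5  6  7  8  9 10 11 12
v[i]:   5  9 10  6  3  7  8  1  4 11 12  2 13
S:      5 14 24 11  3 18 26  1  7 37 49  3 62
Maximum is 62 (e.g. 5 + 6 + 7 + 8 + 11 + 12 + 13).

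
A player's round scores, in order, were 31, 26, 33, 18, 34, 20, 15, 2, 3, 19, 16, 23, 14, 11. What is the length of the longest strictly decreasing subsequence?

Negate each value so 'decreasing' becomes 'increasing', then run patience tails on the negated sequence:
-31 → extends → [-31]
-26 → extends → [-31, -26]
-33 → replaces -31 → [-33, -26]
-18 → extends → [-33, -26, -18]
-34 → replaces -33 → [-34, -26, -18]
-20 → replaces -18 → [-34, -26, -20]
-15 → extends → [-34, -26, -20, -15]
-2 → extends → [-34, -26, -20, -15, -2]
-3 → replaces -2 → [-34, -26, -20, -15, -3]
-19 → replaces -15 → [-34, -26, -20, -19, -3]
-16 → replaces -3 → [-34, -26, -20, -19, -16]
-23 → replaces -20 → [-34, -26, -23, -19, -16]
-14 → extends → [-34, -26, -23, -19, -16, -14]
-11 → extends → [-34, -26, -23, -19, -16, -14, -11]
Seven tails, so the longest strictly decreasing subsequence of the original has length 7.

7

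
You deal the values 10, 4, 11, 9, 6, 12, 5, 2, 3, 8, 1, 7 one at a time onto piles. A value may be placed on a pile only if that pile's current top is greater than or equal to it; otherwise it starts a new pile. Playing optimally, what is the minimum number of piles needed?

3

Place each on the leftmost legal pile:
10 → new pile 1 (tops now [10])
4 → pile 1 (tops now [4])
11 → new pile 2 (tops now [4, 11])
9 → pile 2 (tops now [4, 9])
6 → pile 2 (tops now [4, 6])
12 → new pile 3 (tops now [4, 6, 12])
5 → pile 2 (tops now [4, 5, 12])
2 → pile 1 (tops now [2, 5, 12])
3 → pile 2 (tops now [2, 3, 12])
8 → pile 3 (tops now [2, 3, 8])
1 → pile 1 (tops now [1, 3, 8])
7 → pile 3 (tops now [1, 3, 7])
Three piles.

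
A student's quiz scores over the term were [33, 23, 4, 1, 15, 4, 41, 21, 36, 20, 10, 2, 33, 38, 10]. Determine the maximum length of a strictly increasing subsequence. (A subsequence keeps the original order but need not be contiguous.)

Track the smallest tail for each achievable length (strict):
33 → extends → [33]
23 → replaces 33 → [23]
4 → replaces 23 → [4]
1 → replaces 4 → [1]
15 → extends → [1, 15]
4 → replaces 15 → [1, 4]
41 → extends → [1, 4, 41]
21 → replaces 41 → [1, 4, 21]
36 → extends → [1, 4, 21, 36]
20 → replaces 21 → [1, 4, 20, 36]
10 → replaces 20 → [1, 4, 10, 36]
2 → replaces 4 → [1, 2, 10, 36]
33 → replaces 36 → [1, 2, 10, 33]
38 → extends → [1, 2, 10, 33, 38]
10 → already a tail → [1, 2, 10, 33, 38]
Five tails, so the longest strictly increasing subsequence has length 5 (e.g. 4, 15, 21, 36, 38).

5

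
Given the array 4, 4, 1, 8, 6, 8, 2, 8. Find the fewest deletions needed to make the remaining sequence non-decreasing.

Fewest deletions = n − (longest non-decreasing subsequence).
i:     1 2 3 4 5 6 7 8
a[i]:  4 4 1 8 6 8 2 8
dp:    1 2 1 3 3 4 2 5
max dp = 5, so deletions = 8 − 5 = 3.

3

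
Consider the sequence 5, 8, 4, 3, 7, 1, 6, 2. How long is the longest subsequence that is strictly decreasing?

4

Negate each value so 'decreasing' becomes 'increasing', then run patience tails on the negated sequence:
-5 → extends → [-5]
-8 → replaces -5 → [-8]
-4 → extends → [-8, -4]
-3 → extends → [-8, -4, -3]
-7 → replaces -4 → [-8, -7, -3]
-1 → extends → [-8, -7, -3, -1]
-6 → replaces -3 → [-8, -7, -6, -1]
-2 → replaces -1 → [-8, -7, -6, -2]
Four tails, so the longest strictly decreasing subsequence of the original has length 4.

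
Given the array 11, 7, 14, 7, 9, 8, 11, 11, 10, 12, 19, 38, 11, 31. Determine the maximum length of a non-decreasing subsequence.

8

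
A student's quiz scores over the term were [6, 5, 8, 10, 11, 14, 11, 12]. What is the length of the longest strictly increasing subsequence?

5

Let dp[i] be the length of the longest such subsequence ending at index i:
i:      1  2  3  4  5  6  7  8
a[i]:   6  5  8 10 11 14 11 12
dp:     1  1  2  3  4  5  4  5
Maximum dp value is 5.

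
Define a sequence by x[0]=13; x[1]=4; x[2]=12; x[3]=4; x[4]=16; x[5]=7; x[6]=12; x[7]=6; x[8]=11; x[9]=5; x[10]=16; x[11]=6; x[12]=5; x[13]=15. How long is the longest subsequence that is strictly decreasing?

5

Let dp[i] be the longest strictly decreasing subsequence ending at i:
i:      0  1  2  3  4  5  6  7  8  9 10 11 12 13
x[i]:  13  4 12  4 16  7 12  6 11  5 16  6  5 15
dp:     1  2  2  3  1  3  2  4  3  5  1  4  5  2
Maximum is 5.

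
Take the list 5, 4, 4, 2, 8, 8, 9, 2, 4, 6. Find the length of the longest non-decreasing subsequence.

Track the smallest tail for each achievable length (allowing ties):
5 → extends → [5]
4 → replaces 5 → [4]
4 → extends → [4, 4]
2 → replaces 4 → [2, 4]
8 → extends → [2, 4, 8]
8 → extends → [2, 4, 8, 8]
9 → extends → [2, 4, 8, 8, 9]
2 → replaces 4 → [2, 2, 8, 8, 9]
4 → replaces 8 → [2, 2, 4, 8, 9]
6 → replaces 8 → [2, 2, 4, 6, 9]
Five tails, so the longest non-decreasing subsequence has length 5 (e.g. 4, 4, 8, 8, 9).

5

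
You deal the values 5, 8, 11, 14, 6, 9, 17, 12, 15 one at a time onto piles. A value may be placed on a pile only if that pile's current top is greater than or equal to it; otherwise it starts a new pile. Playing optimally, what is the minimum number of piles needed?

5

Place each on the leftmost legal pile:
5 → new pile 1 (tops now [5])
8 → new pile 2 (tops now [5, 8])
11 → new pile 3 (tops now [5, 8, 11])
14 → new pile 4 (tops now [5, 8, 11, 14])
6 → pile 2 (tops now [5, 6, 11, 14])
9 → pile 3 (tops now [5, 6, 9, 14])
17 → new pile 5 (tops now [5, 6, 9, 14, 17])
12 → pile 4 (tops now [5, 6, 9, 12, 17])
15 → pile 5 (tops now [5, 6, 9, 12, 15])
Five piles.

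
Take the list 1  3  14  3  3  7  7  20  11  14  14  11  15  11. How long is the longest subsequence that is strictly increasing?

6

Let dp[i] be the length of the longest such subsequence ending at index i:
i:      1  2  3  4  5  6  7  8  9 10 11 12 13 14
a[i]:   1  3 14  3  3  7  7 20 11 14 14 11 15 11
dp:     1  2  3  2  2  3  3  4  4  5  5  4  6  4
Maximum dp value is 6.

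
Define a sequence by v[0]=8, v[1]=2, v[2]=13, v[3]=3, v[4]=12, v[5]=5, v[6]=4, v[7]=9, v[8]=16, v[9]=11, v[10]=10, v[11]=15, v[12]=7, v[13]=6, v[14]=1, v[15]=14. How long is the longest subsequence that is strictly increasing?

Let dp[i] be the length of the longest such subsequence ending at index i:
i:      0  1  2  3  4  5  6  7  8  9 10 11 12 13 14 15
v[i]:   8  2 13  3 12  5  4  9 16 11 10 15  7  6  1 14
dp:     1  1  2  2  3  3  3  4  5  5  5  6  4  4  1  6
Maximum dp value is 6.

6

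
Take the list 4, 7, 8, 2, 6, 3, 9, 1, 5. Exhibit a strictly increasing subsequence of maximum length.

Patience tails give the LIS length; then backtrack through the dp parents:
4 → extends → [4]
7 → extends → [4, 7]
8 → extends → [4, 7, 8]
2 → replaces 4 → [2, 7, 8]
6 → replaces 7 → [2, 6, 8]
3 → replaces 6 → [2, 3, 8]
9 → extends → [2, 3, 8, 9]
1 → replaces 2 → [1, 3, 8, 9]
5 → replaces 8 → [1, 3, 5, 9]
Length 4; one witness is 4, 7, 8, 9.

4, 7, 8, 9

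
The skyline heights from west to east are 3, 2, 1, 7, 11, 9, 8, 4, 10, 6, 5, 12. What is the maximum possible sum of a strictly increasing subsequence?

Let S[i] be the best sum of a strictly increasing subsequence ending at i:
i:      1  2  3  4  5  6  7  8  9 10 11 12
a[i]:   3  2  1  7 11  9  8  4 10  6  5 12
S:      3  2  1 10 21 19 18  7 29 13 12 41
Maximum is 41 (e.g. 3 + 7 + 9 + 10 + 12).

41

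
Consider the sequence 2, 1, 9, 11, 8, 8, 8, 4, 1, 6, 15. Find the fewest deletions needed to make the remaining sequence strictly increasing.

Fewest deletions = n − (longest strictly increasing subsequence).
Patience tails:
2 → extends → [2]
1 → replaces 2 → [1]
9 → extends → [1, 9]
11 → extends → [1, 9, 11]
8 → replaces 9 → [1, 8, 11]
8 → already a tail → [1, 8, 11]
8 → already a tail → [1, 8, 11]
4 → replaces 8 → [1, 4, 11]
1 → already a tail → [1, 4, 11]
6 → replaces 11 → [1, 4, 6]
15 → extends → [1, 4, 6, 15]
Longest strictly increasing subsequence has length 4, so deletions = 11 − 4 = 7.

7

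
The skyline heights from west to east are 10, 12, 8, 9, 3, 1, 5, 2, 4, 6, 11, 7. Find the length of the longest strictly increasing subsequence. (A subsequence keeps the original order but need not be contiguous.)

5

Let dp[i] be the length of the longest such subsequence ending at index i:
i:      1  2  3  4  5  6  7  8  9 10 11 12
a[i]:  10 12  8  9  3  1  5  2  4  6 11  7
dp:     1  2  1  2  1  1  2  2  3  4  5  5
Maximum dp value is 5.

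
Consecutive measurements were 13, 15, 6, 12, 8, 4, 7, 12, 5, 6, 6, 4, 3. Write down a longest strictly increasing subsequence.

Patience tails give the LIS length; then backtrack through the dp parents:
13 → extends → [13]
15 → extends → [13, 15]
6 → replaces 13 → [6, 15]
12 → replaces 15 → [6, 12]
8 → replaces 12 → [6, 8]
4 → replaces 6 → [4, 8]
7 → replaces 8 → [4, 7]
12 → extends → [4, 7, 12]
5 → replaces 7 → [4, 5, 12]
6 → replaces 12 → [4, 5, 6]
6 → already a tail → [4, 5, 6]
4 → already a tail → [4, 5, 6]
3 → replaces 4 → [3, 5, 6]
Length 3; one witness is 6, 8, 12.

6, 8, 12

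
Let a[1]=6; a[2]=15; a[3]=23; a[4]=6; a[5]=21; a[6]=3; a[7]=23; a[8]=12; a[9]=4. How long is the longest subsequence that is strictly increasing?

Track the smallest tail for each achievable length (strict):
6 → extends → [6]
15 → extends → [6, 15]
23 → extends → [6, 15, 23]
6 → already a tail → [6, 15, 23]
21 → replaces 23 → [6, 15, 21]
3 → replaces 6 → [3, 15, 21]
23 → extends → [3, 15, 21, 23]
12 → replaces 15 → [3, 12, 21, 23]
4 → replaces 12 → [3, 4, 21, 23]
Four tails, so the longest strictly increasing subsequence has length 4 (e.g. 6, 15, 21, 23).

4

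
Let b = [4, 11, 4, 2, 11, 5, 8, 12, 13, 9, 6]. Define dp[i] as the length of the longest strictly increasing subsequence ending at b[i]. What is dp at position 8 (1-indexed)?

4

dp[i] = 1 + max{dp[j] : j<i, b[j]<b[i]} (or 1 if no such j):
i:      1  2  3  4  5  6  7  8  9 10 11
b[i]:   4 11  4  2 11  5  8 12 13  9  6
dp:     1  2  1  1  2  2  3  4  5  4  3
At index 8 the value is 4.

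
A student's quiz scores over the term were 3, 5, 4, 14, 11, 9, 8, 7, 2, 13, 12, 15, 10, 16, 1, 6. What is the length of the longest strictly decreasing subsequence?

7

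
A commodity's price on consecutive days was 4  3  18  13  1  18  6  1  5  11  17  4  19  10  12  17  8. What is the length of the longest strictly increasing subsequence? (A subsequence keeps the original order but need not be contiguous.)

5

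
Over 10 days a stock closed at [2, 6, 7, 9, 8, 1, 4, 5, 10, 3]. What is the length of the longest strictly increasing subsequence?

5

Let dp[i] be the length of the longest such subsequence ending at index i:
i:      1  2  3  4  5  6  7  8  9 10
a[i]:   2  6  7  9  8  1  4  5 10  3
dp:     1  2  3  4  4  1  2  3  5  2
Maximum dp value is 5.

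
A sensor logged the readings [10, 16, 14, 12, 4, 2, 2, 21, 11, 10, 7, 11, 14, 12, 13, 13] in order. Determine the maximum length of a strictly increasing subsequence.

Track the smallest tail for each achievable length (strict):
10 → extends → [10]
16 → extends → [10, 16]
14 → replaces 16 → [10, 14]
12 → replaces 14 → [10, 12]
4 → replaces 10 → [4, 12]
2 → replaces 4 → [2, 12]
2 → already a tail → [2, 12]
21 → extends → [2, 12, 21]
11 → replaces 12 → [2, 11, 21]
10 → replaces 11 → [2, 10, 21]
7 → replaces 10 → [2, 7, 21]
11 → replaces 21 → [2, 7, 11]
14 → extends → [2, 7, 11, 14]
12 → replaces 14 → [2, 7, 11, 12]
13 → extends → [2, 7, 11, 12, 13]
13 → already a tail → [2, 7, 11, 12, 13]
Five tails, so the longest strictly increasing subsequence has length 5 (e.g. 4, 10, 11, 12, 13).

5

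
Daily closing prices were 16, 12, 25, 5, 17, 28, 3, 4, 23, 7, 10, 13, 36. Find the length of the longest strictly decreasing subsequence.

Negate each value so 'decreasing' becomes 'increasing', then run patience tails on the negated sequence:
-16 → extends → [-16]
-12 → extends → [-16, -12]
-25 → replaces -16 → [-25, -12]
-5 → extends → [-25, -12, -5]
-17 → replaces -12 → [-25, -17, -5]
-28 → replaces -25 → [-28, -17, -5]
-3 → extends → [-28, -17, -5, -3]
-4 → replaces -3 → [-28, -17, -5, -4]
-23 → replaces -17 → [-28, -23, -5, -4]
-7 → replaces -5 → [-28, -23, -7, -4]
-10 → replaces -7 → [-28, -23, -10, -4]
-13 → replaces -10 → [-28, -23, -13, -4]
-36 → replaces -28 → [-36, -23, -13, -4]
Four tails, so the longest strictly decreasing subsequence of the original has length 4.

4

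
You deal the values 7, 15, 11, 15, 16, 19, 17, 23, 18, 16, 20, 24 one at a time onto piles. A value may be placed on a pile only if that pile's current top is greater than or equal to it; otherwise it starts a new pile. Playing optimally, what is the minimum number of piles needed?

8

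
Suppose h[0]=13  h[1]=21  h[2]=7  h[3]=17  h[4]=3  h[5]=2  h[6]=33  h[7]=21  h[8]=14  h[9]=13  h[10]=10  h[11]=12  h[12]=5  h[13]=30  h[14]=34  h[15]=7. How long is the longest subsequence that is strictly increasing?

Let dp[i] be the length of the longest such subsequence ending at index i:
i:      0  1  2  3  4  5  6  7  8  9 10 11 12 13 14 15
h[i]:  13 21  7 17  3  2 33 21 14 13 10 12  5 30 34  7
dp:     1  2  1  2  1  1  3  3  2  2  2  3  2  4  5  3
Maximum dp value is 5.

5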